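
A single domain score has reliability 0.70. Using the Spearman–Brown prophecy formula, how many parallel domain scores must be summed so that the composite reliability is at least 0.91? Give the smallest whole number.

k ≥ ρ*(1−ρ₁)/(ρ₁(1−ρ*)) = 0.91·0.30 / (0.70·0.09) = 4.333.
Smallest integer k = 5.

5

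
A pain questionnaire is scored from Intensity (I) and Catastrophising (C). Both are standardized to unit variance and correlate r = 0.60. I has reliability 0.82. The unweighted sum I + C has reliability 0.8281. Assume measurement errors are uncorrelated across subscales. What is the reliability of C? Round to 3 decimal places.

Var(I+C) = 2 + 2·0.60 = 3.200.
True-score variance = ρ_I + ρ_C + 2·0.60, so 0.8281 = (0.82 + ρ_C + 1.20) / 3.200.
ρ_C = 0.8281·3.200 − 0.82 − 1.20 = 0.630.

0.630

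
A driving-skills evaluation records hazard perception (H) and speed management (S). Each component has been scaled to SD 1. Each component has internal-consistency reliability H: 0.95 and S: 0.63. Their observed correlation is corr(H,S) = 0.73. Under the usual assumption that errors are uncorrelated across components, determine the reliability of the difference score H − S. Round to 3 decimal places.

0.222

Var(H−S) = 1 + 1 − 2·0.73 = 2 − 1.46 = 0.54.
With uncorrelated errors the cross-covariances are all true-score covariance, so they carry over unchanged; only the diagonal terms shrink to ρᵢσᵢ².
True-score variance = [0.95 + 0.63] − 1.46 = 1.58 − 1.46 = 0.12.
Reliability = 0.12 / 0.54 = 0.222.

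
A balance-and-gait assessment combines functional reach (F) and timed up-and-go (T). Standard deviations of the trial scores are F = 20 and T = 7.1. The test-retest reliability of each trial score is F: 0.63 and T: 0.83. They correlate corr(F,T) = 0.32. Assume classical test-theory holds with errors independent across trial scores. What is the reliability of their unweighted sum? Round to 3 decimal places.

0.711

Var(F+T) = 20² + 7.1² + 2·[20·7.1·0.32] = 450.41 + 90.88 = 541.29.
Under uncorrelated errors the observed covariances equal the true-score covariances, so only the own-variance terms attenuate.
True-score variance = [20²·0.63 + 7.1²·0.83] + 90.88 = 293.84 + 90.88 = 384.72.
Reliability = 384.72 / 541.29 = 0.711.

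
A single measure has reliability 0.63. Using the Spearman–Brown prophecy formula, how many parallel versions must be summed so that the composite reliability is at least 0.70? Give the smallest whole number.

k ≥ ρ*(1−ρ₁)/(ρ₁(1−ρ*)) = 0.70·0.37 / (0.63·0.30) = 1.370.
Smallest integer k = 2.

2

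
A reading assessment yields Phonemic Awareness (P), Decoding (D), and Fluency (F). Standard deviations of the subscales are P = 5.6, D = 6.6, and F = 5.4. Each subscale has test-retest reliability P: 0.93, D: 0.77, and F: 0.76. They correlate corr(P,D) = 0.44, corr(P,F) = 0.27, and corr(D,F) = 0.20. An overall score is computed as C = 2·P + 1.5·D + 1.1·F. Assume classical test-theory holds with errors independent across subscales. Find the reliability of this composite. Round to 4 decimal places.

Var(C) = 2²·5.6² + 1.5²·6.6² + 1.1²·5.4² + 2·[3·5.6·6.6·0.44 + 2.2·5.6·5.4·0.27 + 1.65·6.6·5.4·0.20] = 258.734 + 157.022 = 415.756.
Because errors are independent across components, Cov(Tᵢ,Tⱼ) = Cov(Xᵢ,Xⱼ); the off-diagonal part of the true-score variance is the same as above.
True-score variance = [2²·5.6²·0.93 + 1.5²·6.6²·0.77 + 1.1²·5.4²·0.76] + 157.022 = 218.942 + 157.022 = 375.964.
Reliability = 375.964 / 415.756 = 0.9043.

0.9043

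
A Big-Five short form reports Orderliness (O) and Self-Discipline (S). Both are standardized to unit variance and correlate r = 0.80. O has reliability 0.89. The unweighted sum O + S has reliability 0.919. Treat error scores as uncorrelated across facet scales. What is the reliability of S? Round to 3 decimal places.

Var(O+S) = 2 + 2·0.80 = 3.600.
True-score variance = ρ_O + ρ_S + 2·0.80, so 0.919 = (0.89 + ρ_S + 1.60) / 3.600.
ρ_S = 0.919·3.600 − 0.89 − 1.60 = 0.818.

0.818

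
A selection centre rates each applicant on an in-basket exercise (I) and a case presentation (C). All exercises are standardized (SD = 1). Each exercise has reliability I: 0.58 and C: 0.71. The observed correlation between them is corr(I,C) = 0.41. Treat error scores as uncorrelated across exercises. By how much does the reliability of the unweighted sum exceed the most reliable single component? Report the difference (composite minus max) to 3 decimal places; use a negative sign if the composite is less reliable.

0.038

Var(sum) = 2 + 0.82 = 2.82; true-score variance = 1.29 + 0.82 = 2.11; composite reliability = 0.7482.
Max component reliability = 0.7100.
Difference = 0.7482 − 0.7100 = 0.038.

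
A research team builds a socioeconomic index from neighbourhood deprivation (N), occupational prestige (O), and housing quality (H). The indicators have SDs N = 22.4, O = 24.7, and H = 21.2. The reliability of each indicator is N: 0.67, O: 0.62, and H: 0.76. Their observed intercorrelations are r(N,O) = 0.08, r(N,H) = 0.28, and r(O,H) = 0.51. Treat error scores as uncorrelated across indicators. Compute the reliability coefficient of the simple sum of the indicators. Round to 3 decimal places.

0.794

Var(N+O+H) = 22.4² + 24.7² + 21.2² + 2·[22.4·24.7·0.08 + 22.4·21.2·0.28 + 24.7·21.2·0.51] = 1561.29 + 888.57 = 2449.86.
Under uncorrelated errors the observed covariances equal the true-score covariances, so only the own-variance terms attenuate.
True-score variance = [22.4²·0.67 + 24.7²·0.62 + 21.2²·0.76] + 888.57 = 1056.01 + 888.57 = 1944.58.
Reliability = 1944.58 / 2449.86 = 0.794.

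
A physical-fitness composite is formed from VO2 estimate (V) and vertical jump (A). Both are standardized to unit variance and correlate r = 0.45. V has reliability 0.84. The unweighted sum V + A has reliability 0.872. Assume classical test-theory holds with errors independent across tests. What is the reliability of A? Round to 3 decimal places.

Var(V+A) = 2 + 2·0.45 = 2.900.
True-score variance = ρ_V + ρ_A + 2·0.45, so 0.872 = (0.84 + ρ_A + 0.90) / 2.900.
ρ_A = 0.872·2.900 − 0.84 − 0.90 = 0.789.

0.789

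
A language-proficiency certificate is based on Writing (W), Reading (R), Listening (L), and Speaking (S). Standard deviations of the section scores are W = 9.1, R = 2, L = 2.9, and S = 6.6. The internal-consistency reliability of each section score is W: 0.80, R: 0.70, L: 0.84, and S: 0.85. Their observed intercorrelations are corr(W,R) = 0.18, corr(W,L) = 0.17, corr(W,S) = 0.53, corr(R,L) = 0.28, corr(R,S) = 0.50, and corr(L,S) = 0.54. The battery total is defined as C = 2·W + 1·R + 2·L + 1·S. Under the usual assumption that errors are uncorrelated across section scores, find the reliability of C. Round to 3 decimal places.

0.878

Var(C) = 2²·9.1² + 2² + 2²·2.9² + 6.6² + 2·[2·9.1·2·0.18 + 4·9.1·2.9·0.17 + 2·9.1·6.6·0.53 + 2·2·2.9·0.28 + 2·6.6·0.50 + 2·2.9·6.6·0.54] = 412.44 + 237.36 = 649.8.
With uncorrelated errors the cross-covariances are all true-score covariance, so they carry over unchanged; only the diagonal terms shrink to ρᵢσᵢ².
True-score variance = [2²·9.1²·0.80 + 2²·0.70 + 2²·2.9²·0.84 + 6.6²·0.85] + 237.36 = 333.076 + 237.36 = 570.436.
Reliability = 570.436 / 649.8 = 0.878.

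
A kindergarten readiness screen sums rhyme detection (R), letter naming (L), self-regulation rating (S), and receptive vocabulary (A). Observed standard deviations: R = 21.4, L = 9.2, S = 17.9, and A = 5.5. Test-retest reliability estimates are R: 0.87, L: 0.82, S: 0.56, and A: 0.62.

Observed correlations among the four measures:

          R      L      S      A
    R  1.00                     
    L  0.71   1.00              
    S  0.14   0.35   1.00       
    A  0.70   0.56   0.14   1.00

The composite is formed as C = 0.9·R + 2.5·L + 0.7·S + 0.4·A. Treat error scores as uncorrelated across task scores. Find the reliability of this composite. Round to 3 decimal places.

Var(C) = 0.9²·21.4² + 2.5²·9.2² + 0.7²·17.9² + 0.4²·5.5² + 2·[2.25·21.4·9.2·0.71 + 0.63·21.4·17.9·0.14 + 0.36·21.4·5.5·0.70 + 1.75·9.2·17.9·0.35 + 9.2·5.5·0.56 + 0.28·17.9·5.5·0.14] = 1061.79 + 1022.05 = 2083.84.
Under uncorrelated errors the observed covariances equal the true-score covariances, so only the own-variance terms attenuate.
True-score variance = [0.9²·21.4²·0.87 + 2.5²·9.2²·0.82 + 0.7²·17.9²·0.56 + 0.4²·5.5²·0.62] + 1022.05 = 847.426 + 1022.05 = 1869.47.
Reliability = 1869.47 / 2083.84 = 0.897.

0.897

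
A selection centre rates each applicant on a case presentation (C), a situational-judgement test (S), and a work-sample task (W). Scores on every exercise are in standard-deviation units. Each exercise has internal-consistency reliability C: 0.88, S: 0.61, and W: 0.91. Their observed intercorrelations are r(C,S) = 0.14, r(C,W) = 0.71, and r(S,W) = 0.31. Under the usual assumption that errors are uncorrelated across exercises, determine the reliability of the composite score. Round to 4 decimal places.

Var(C+S+W) = 3 + 2·[0.14 + 0.71 + 0.31] = 3 + 2.32 = 5.32.
Because errors are independent across components, Cov(Tᵢ,Tⱼ) = Cov(Xᵢ,Xⱼ); the off-diagonal part of the true-score variance is the same as above.
True-score variance = [0.88 + 0.61 + 0.91] + 2.32 = 2.4 + 2.32 = 4.72.
Reliability = 4.72 / 5.32 = 0.8872.

0.8872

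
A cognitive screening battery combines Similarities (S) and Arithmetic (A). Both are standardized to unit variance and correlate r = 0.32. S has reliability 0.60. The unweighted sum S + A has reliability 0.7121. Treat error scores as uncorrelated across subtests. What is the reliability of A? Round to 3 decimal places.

0.640

Var(S+A) = 2 + 2·0.32 = 2.640.
True-score variance = ρ_S + ρ_A + 2·0.32, so 0.7121 = (0.60 + ρ_A + 0.64) / 2.640.
ρ_A = 0.7121·2.640 − 0.60 − 0.64 = 0.640.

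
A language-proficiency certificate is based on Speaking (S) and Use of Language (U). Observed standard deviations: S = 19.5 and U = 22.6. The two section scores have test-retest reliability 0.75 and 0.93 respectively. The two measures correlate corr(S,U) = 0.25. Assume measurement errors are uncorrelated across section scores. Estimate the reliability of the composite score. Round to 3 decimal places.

0.882

Var(S+U) = 19.5² + 22.6² + 2·[19.5·22.6·0.25] = 891.01 + 220.35 = 1111.36.
Under uncorrelated errors the observed covariances equal the true-score covariances, so only the own-variance terms attenuate.
True-score variance = [19.5²·0.75 + 22.6²·0.93] + 220.35 = 760.194 + 220.35 = 980.544.
Reliability = 980.544 / 1111.36 = 0.882.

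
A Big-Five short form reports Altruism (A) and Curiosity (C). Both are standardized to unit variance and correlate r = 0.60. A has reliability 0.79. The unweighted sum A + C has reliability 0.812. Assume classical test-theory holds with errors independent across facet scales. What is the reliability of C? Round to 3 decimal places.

0.608

Var(A+C) = 2 + 2·0.60 = 3.200.
True-score variance = ρ_A + ρ_C + 2·0.60, so 0.812 = (0.79 + ρ_C + 1.20) / 3.200.
ρ_C = 0.812·3.200 − 0.79 − 1.20 = 0.608.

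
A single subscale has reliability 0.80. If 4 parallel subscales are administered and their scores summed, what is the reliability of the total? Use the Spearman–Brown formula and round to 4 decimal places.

ρ_k = kρ / (1 + (k−1)ρ) = 4·0.80 / (1 + 3·0.80) = 3.200 / 3.400 = 0.9412.

0.9412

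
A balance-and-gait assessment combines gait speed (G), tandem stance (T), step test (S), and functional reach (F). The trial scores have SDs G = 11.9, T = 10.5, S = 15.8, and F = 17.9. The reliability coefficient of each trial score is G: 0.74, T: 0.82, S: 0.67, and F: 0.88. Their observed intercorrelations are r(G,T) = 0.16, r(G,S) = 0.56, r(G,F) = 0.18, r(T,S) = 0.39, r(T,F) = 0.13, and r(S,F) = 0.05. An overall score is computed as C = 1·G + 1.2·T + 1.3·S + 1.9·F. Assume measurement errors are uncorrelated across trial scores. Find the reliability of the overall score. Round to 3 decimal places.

0.874

Var(C) = 11.9² + 1.2²·10.5² + 1.3²·15.8² + 1.9²·17.9² + 2·[1.2·11.9·10.5·0.16 + 1.3·11.9·15.8·0.56 + 1.9·11.9·17.9·0.18 + 1.56·10.5·15.8·0.39 + 2.28·10.5·17.9·0.13 + 2.47·15.8·17.9·0.05] = 1878.94 + 850.577 = 2729.52.
Because errors are independent across components, Cov(Tᵢ,Tⱼ) = Cov(Xᵢ,Xⱼ); the off-diagonal part of the true-score variance is the same as above.
True-score variance = [11.9²·0.74 + 1.2²·10.5²·0.82 + 1.3²·15.8²·0.67 + 1.9²·17.9²·0.88] + 850.577 = 1535.52 + 850.577 = 2386.1.
Reliability = 2386.1 / 2729.52 = 0.874.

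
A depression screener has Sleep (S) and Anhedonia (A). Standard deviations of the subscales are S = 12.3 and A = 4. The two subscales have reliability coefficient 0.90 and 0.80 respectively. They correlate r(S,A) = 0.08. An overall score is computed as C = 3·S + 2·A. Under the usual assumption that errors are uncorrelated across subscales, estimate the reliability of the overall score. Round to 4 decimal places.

0.8989

Var(C) = 3²·12.3² + 2²·4² + 2·[6·12.3·4·0.08] = 1425.61 + 47.232 = 1472.84.
Under uncorrelated errors the observed covariances equal the true-score covariances, so only the own-variance terms attenuate.
True-score variance = [3²·12.3²·0.90 + 2²·4²·0.80] + 47.232 = 1276.65 + 47.232 = 1323.88.
Reliability = 1323.88 / 1472.84 = 0.8989.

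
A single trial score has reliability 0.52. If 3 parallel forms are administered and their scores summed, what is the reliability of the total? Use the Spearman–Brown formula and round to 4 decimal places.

0.7647

ρ_k = kρ / (1 + (k−1)ρ) = 3·0.52 / (1 + 2·0.52) = 1.560 / 2.040 = 0.7647.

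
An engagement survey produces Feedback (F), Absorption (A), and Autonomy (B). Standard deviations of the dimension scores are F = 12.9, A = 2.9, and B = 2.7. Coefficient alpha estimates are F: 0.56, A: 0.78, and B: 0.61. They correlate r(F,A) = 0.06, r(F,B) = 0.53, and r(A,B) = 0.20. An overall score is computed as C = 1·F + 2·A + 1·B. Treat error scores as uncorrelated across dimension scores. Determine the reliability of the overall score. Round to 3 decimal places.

0.678

Var(C) = 12.9² + 2²·2.9² + 2.7² + 2·[2·12.9·2.9·0.06 + 12.9·2.7·0.53 + 2·2.9·2.7·0.20] = 207.34 + 52.1622 = 259.502.
With uncorrelated errors the cross-covariances are all true-score covariance, so they carry over unchanged; only the diagonal terms shrink to ρᵢσᵢ².
True-score variance = [12.9²·0.56 + 2²·2.9²·0.78 + 2.7²·0.61] + 52.1622 = 123.876 + 52.1622 = 176.038.
Reliability = 176.038 / 259.502 = 0.678.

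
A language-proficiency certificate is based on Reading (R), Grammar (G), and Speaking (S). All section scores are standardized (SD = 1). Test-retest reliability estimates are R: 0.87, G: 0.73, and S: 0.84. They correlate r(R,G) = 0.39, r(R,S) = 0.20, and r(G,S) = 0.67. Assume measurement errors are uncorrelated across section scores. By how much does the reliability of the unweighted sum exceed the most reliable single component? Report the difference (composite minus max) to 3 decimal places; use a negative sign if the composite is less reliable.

0.029

Var(sum) = 3 + 2.52 = 5.52; true-score variance = 2.44 + 2.52 = 4.96; composite reliability = 0.8986.
Max component reliability = 0.8700.
Difference = 0.8986 − 0.8700 = 0.029.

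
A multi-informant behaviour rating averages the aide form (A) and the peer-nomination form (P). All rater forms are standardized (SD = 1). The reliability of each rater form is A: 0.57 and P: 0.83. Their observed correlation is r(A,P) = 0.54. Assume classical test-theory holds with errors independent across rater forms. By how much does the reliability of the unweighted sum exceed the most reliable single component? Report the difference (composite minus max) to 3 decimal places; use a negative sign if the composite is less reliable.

Var(sum) = 2 + 1.08 = 3.08; true-score variance = 1.4 + 1.08 = 2.48; composite reliability = 0.8052.
Max component reliability = 0.8300.
Difference = 0.8052 − 0.8300 = -0.025.

-0.025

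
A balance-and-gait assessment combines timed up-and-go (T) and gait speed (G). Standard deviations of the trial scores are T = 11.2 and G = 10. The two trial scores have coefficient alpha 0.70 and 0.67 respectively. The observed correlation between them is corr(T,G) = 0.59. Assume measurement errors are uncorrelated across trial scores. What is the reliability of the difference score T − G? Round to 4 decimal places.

0.2428

Var(T−G) = 11.2² + 10² − 2·11.2·10·0.59 = 225.44 − 132.16 = 93.28.
With uncorrelated errors the cross-covariances are all true-score covariance, so they carry over unchanged; only the diagonal terms shrink to ρᵢσᵢ².
True-score variance = [11.2²·0.70 + 10²·0.67] − 132.16 = 154.808 − 132.16 = 22.648.
Reliability = 22.648 / 93.28 = 0.2428.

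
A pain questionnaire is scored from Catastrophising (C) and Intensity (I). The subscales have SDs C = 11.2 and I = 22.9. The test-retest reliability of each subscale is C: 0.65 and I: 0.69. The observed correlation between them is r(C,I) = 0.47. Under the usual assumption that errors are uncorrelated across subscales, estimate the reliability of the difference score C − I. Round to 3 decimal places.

0.495

Var(C−I) = 11.2² + 22.9² − 2·11.2·22.9·0.47 = 649.85 − 241.091 = 408.759.
Under uncorrelated errors the observed covariances equal the true-score covariances, so only the own-variance terms attenuate.
True-score variance = [11.2²·0.65 + 22.9²·0.69] − 241.091 = 443.379 − 241.091 = 202.288.
Reliability = 202.288 / 408.759 = 0.495.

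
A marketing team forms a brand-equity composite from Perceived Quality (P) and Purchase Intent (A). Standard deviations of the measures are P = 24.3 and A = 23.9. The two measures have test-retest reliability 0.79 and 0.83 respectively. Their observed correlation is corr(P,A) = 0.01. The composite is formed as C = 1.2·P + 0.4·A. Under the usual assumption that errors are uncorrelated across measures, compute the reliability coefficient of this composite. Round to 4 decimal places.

Var(C) = 1.2²·24.3² + 0.4²·23.9² + 2·[0.48·24.3·23.9·0.01] = 941.699 + 5.57539 = 947.275.
Because errors are independent across components, Cov(Tᵢ,Tⱼ) = Cov(Xᵢ,Xⱼ); the off-diagonal part of the true-score variance is the same as above.
True-score variance = [1.2²·24.3²·0.79 + 0.4²·23.9²·0.83] + 5.57539 = 747.598 + 5.57539 = 753.174.
Reliability = 753.174 / 947.275 = 0.7951.

0.7951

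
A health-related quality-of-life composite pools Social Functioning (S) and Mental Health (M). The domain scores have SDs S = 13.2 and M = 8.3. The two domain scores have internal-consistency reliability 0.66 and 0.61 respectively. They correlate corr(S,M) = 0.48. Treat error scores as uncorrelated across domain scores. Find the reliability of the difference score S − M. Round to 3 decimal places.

Var(S−M) = 13.2² + 8.3² − 2·13.2·8.3·0.48 = 243.13 − 105.178 = 137.952.
Because errors are independent across components, Cov(Tᵢ,Tⱼ) = Cov(Xᵢ,Xⱼ); the off-diagonal part of the true-score variance is the same as above.
True-score variance = [13.2²·0.66 + 8.3²·0.61] − 105.178 = 157.021 − 105.178 = 51.8437.
Reliability = 51.8437 / 137.952 = 0.376.

0.376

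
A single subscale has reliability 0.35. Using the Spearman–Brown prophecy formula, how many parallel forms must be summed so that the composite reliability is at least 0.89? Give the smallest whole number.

k ≥ ρ*(1−ρ₁)/(ρ₁(1−ρ*)) = 0.89·0.65 / (0.35·0.11) = 15.026.
Smallest integer k = 16.

16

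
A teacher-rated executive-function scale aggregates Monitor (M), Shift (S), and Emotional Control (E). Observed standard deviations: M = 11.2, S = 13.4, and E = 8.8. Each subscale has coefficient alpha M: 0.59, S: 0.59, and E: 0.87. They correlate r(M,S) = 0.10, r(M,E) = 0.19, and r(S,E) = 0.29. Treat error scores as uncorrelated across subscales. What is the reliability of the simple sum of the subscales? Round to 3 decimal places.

0.739

Var(M+S+E) = 11.2² + 13.4² + 8.8² + 2·[11.2·13.4·0.10 + 11.2·8.8·0.19 + 13.4·8.8·0.29] = 382.44 + 135.862 = 518.302.
Because errors are independent across components, Cov(Tᵢ,Tⱼ) = Cov(Xᵢ,Xⱼ); the off-diagonal part of the true-score variance is the same as above.
True-score variance = [11.2²·0.59 + 13.4²·0.59 + 8.8²·0.87] + 135.862 = 247.323 + 135.862 = 383.185.
Reliability = 383.185 / 518.302 = 0.739.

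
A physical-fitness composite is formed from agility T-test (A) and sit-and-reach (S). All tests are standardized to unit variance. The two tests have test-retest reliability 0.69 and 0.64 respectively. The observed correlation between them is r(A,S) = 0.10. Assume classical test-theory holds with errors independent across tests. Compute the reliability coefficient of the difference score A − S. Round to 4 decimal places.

Var(A−S) = 1 + 1 − 2·0.10 = 2 − 0.2 = 1.8.
With uncorrelated errors the cross-covariances are all true-score covariance, so they carry over unchanged; only the diagonal terms shrink to ρᵢσᵢ².
True-score variance = [0.69 + 0.64] − 0.2 = 1.33 − 0.2 = 1.13.
Reliability = 1.13 / 1.8 = 0.6278.

0.6278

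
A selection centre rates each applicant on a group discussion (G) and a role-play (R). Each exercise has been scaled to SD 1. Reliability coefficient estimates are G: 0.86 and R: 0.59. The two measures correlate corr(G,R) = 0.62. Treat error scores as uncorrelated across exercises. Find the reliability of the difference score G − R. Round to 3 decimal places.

Var(G−R) = 1 + 1 − 2·0.62 = 2 − 1.24 = 0.76.
With uncorrelated errors the cross-covariances are all true-score covariance, so they carry over unchanged; only the diagonal terms shrink to ρᵢσᵢ².
True-score variance = [0.86 + 0.59] − 1.24 = 1.45 − 1.24 = 0.21.
Reliability = 0.21 / 0.76 = 0.276.

0.276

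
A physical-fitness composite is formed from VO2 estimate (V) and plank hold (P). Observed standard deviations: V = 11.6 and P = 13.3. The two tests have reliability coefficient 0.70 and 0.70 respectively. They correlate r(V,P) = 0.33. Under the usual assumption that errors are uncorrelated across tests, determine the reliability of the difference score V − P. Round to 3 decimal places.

0.554

Var(V−P) = 11.6² + 13.3² − 2·11.6·13.3·0.33 = 311.45 − 101.825 = 209.625.
Because errors are independent across components, Cov(Tᵢ,Tⱼ) = Cov(Xᵢ,Xⱼ); the off-diagonal part of the true-score variance is the same as above.
True-score variance = [11.6²·0.70 + 13.3²·0.70] − 101.825 = 218.015 − 101.825 = 116.19.
Reliability = 116.19 / 209.625 = 0.554.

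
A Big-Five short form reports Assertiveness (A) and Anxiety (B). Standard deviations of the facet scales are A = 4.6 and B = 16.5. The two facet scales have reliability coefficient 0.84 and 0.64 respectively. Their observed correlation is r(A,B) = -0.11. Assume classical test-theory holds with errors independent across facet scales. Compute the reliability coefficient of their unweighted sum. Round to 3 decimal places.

Var(A+B) = 4.6² + 16.5² + 2·[4.6·16.5·(-0.11)] = 293.41 − 16.698 = 276.712.
Under uncorrelated errors the observed covariances equal the true-score covariances, so only the own-variance terms attenuate.
True-score variance = [4.6²·0.84 + 16.5²·0.64] − 16.698 = 192.014 − 16.698 = 175.316.
Reliability = 175.316 / 276.712 = 0.634.

0.634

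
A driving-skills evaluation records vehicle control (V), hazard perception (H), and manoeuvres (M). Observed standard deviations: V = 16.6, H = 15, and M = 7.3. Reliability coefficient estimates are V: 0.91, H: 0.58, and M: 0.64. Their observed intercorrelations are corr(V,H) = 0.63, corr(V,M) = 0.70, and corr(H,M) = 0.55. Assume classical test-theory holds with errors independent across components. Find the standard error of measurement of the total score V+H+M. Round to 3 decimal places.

Var(total) = 553.85 + 603.842 = 1157.69.
True-score variance = 415.365 + 603.842 = 1019.21, so reliability = 0.8804.
Error variance = 1157.69 − 1019.21 = 138.485; SEM = √138.485 = 11.768.

11.768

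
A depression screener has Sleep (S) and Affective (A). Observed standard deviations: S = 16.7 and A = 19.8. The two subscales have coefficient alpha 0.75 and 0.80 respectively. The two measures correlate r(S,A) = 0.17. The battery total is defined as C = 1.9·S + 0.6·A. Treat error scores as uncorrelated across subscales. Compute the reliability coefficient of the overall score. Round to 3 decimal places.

Var(C) = 1.9²·16.7² + 0.6²·19.8² + 2·[1.14·16.7·19.8·0.17] = 1147.93 + 128.164 = 1276.09.
Under uncorrelated errors the observed covariances equal the true-score covariances, so only the own-variance terms attenuate.
True-score variance = [1.9²·16.7²·0.75 + 0.6²·19.8²·0.80] + 128.164 = 868.002 + 128.164 = 996.166.
Reliability = 996.166 / 1276.09 = 0.781.

0.781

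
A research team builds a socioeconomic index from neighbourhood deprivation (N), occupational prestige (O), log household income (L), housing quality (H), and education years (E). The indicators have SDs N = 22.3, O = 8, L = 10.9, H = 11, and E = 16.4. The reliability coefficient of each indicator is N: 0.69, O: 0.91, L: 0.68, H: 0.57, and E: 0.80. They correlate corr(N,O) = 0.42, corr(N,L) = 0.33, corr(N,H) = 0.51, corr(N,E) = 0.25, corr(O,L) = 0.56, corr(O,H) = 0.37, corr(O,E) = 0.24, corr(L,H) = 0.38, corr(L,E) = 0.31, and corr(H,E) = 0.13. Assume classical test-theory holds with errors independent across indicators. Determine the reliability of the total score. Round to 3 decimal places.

Var(N+O+L+H+E) = 22.3² + 8² + 10.9² + 11² + 16.4² + 2·[22.3·8·0.42 + 22.3·10.9·0.33 + 22.3·11·0.51 + 22.3·16.4·0.25 + 8·10.9·0.56 + 8·11·0.37 + 8·16.4·0.24 + 10.9·11·0.38 + 10.9·16.4·0.31 + 11·16.4·0.13] = 1070.06 + 1217.97 = 2288.03.
Because errors are independent across components, Cov(Tᵢ,Tⱼ) = Cov(Xᵢ,Xⱼ); the off-diagonal part of the true-score variance is the same as above.
True-score variance = [22.3²·0.69 + 8²·0.91 + 10.9²·0.68 + 11²·0.57 + 16.4²·0.80] + 1217.97 = 766.299 + 1217.97 = 1984.27.
Reliability = 1984.27 / 2288.03 = 0.867.

0.867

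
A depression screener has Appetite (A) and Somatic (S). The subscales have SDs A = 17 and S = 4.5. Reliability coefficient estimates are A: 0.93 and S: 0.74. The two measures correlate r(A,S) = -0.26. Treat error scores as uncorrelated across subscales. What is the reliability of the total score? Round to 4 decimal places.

0.9054

Var(A+S) = 17² + 4.5² + 2·[17·4.5·(-0.26)] = 309.25 − 39.78 = 269.47.
Because errors are independent across components, Cov(Tᵢ,Tⱼ) = Cov(Xᵢ,Xⱼ); the off-diagonal part of the true-score variance is the same as above.
True-score variance = [17²·0.93 + 4.5²·0.74] − 39.78 = 283.755 − 39.78 = 243.975.
Reliability = 243.975 / 269.47 = 0.9054.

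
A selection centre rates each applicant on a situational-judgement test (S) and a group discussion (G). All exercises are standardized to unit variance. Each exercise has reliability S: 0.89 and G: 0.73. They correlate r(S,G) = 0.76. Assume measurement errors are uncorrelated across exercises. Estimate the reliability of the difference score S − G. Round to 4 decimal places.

Var(S−G) = 1 + 1 − 2·0.76 = 2 − 1.52 = 0.48.
Under uncorrelated errors the observed covariances equal the true-score covariances, so only the own-variance terms attenuate.
True-score variance = [0.89 + 0.73] − 1.52 = 1.62 − 1.52 = 0.1.
Reliability = 0.1 / 0.48 = 0.2083.

0.2083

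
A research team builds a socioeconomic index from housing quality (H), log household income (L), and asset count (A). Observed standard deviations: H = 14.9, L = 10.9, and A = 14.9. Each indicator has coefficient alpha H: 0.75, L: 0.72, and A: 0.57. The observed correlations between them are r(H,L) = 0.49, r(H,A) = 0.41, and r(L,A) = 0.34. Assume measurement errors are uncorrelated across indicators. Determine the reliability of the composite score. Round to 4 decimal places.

Var(H+L+A) = 14.9² + 10.9² + 14.9² + 2·[14.9·10.9·0.49 + 14.9·14.9·0.41 + 10.9·14.9·0.34] = 562.83 + 451.649 = 1014.48.
With uncorrelated errors the cross-covariances are all true-score covariance, so they carry over unchanged; only the diagonal terms shrink to ρᵢσᵢ².
True-score variance = [14.9²·0.75 + 10.9²·0.72 + 14.9²·0.57] + 451.649 = 378.596 + 451.649 = 830.245.
Reliability = 830.245 / 1014.48 = 0.8184.

0.8184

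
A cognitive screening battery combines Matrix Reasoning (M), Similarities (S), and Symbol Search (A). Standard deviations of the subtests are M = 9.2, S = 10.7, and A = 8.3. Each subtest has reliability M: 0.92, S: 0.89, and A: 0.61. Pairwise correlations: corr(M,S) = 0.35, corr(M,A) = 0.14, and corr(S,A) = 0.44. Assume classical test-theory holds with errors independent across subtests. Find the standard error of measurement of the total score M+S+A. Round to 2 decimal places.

Var(total) = 268.02 + 168.442 = 436.462.
True-score variance = 221.788 + 168.442 = 390.229, so reliability = 0.8941.
Error variance = 436.462 − 390.229 = 46.2322; SEM = √46.2322 = 6.80.

6.80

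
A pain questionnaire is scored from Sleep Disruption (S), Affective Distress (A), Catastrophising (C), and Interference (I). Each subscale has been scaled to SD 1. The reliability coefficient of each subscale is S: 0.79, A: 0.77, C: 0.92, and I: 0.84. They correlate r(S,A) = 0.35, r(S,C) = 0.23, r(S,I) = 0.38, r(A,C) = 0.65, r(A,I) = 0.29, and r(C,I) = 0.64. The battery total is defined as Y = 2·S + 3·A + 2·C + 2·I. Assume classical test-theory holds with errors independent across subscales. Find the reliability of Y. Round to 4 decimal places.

Var(Y) = 2² + 3² + 2² + 2² + 2·[6·0.35 + 4·0.23 + 4·0.38 + 6·0.65 + 6·0.29 + 4·0.64] = 21 + 25.48 = 46.48.
With uncorrelated errors the cross-covariances are all true-score covariance, so they carry over unchanged; only the diagonal terms shrink to ρᵢσᵢ².
True-score variance = [2²·0.79 + 3²·0.77 + 2²·0.92 + 2²·0.84] + 25.48 = 17.13 + 25.48 = 42.61.
Reliability = 42.61 / 46.48 = 0.9167.

0.9167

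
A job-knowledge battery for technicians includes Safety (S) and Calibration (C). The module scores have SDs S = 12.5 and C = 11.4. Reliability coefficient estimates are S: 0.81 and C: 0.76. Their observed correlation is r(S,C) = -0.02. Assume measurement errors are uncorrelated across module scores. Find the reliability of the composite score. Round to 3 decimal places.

0.783

Var(S+C) = 12.5² + 11.4² + 2·[12.5·11.4·(-0.02)] = 286.21 − 5.7 = 280.51.
Under uncorrelated errors the observed covariances equal the true-score covariances, so only the own-variance terms attenuate.
True-score variance = [12.5²·0.81 + 11.4²·0.76] − 5.7 = 225.332 − 5.7 = 219.632.
Reliability = 219.632 / 280.51 = 0.783.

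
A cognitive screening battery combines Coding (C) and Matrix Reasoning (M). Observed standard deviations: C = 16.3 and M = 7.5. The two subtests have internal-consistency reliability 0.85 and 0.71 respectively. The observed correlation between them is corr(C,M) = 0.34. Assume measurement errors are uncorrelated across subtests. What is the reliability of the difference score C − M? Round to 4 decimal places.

Var(C−M) = 16.3² + 7.5² − 2·16.3·7.5·0.34 = 321.94 − 83.13 = 238.81.
Because errors are independent across components, Cov(Tᵢ,Tⱼ) = Cov(Xᵢ,Xⱼ); the off-diagonal part of the true-score variance is the same as above.
True-score variance = [16.3²·0.85 + 7.5²·0.71] − 83.13 = 265.774 − 83.13 = 182.644.
Reliability = 182.644 / 238.81 = 0.7648.

0.7648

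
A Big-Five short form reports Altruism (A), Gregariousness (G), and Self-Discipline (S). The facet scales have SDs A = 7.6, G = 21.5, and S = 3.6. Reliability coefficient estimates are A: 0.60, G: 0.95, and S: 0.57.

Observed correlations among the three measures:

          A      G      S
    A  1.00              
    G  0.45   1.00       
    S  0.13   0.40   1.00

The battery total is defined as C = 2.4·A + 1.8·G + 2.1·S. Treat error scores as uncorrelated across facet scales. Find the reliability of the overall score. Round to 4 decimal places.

Var(C) = 2.4²·7.6² + 1.8²·21.5² + 2.1²·3.6² + 2·[4.32·7.6·21.5·0.45 + 5.04·7.6·3.6·0.13 + 3.78·21.5·3.6·0.40] = 1887.54 + 905.209 = 2792.75.
Under uncorrelated errors the observed covariances equal the true-score covariances, so only the own-variance terms attenuate.
True-score variance = [2.4²·7.6²·0.60 + 1.8²·21.5²·0.95 + 2.1²·3.6²·0.57] + 905.209 = 1655 + 905.209 = 2560.21.
Reliability = 2560.21 / 2792.75 = 0.9167.

0.9167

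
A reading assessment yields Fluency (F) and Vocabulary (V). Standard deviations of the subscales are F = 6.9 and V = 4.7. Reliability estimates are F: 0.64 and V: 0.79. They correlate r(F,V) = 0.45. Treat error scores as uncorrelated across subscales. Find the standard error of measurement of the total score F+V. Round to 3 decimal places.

4.667

Var(total) = 69.7 + 29.187 = 98.887.
True-score variance = 47.9215 + 29.187 = 77.1085, so reliability = 0.7798.
Error variance = 98.887 − 77.1085 = 21.7785; SEM = √21.7785 = 4.667.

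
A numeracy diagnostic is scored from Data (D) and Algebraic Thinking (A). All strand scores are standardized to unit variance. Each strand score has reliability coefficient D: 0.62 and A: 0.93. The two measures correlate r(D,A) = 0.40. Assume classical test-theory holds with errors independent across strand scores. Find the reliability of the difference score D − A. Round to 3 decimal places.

0.625

Var(D−A) = 1 + 1 − 2·0.40 = 2 − 0.8 = 1.2.
Because errors are independent across components, Cov(Tᵢ,Tⱼ) = Cov(Xᵢ,Xⱼ); the off-diagonal part of the true-score variance is the same as above.
True-score variance = [0.62 + 0.93] − 0.8 = 1.55 − 0.8 = 0.75.
Reliability = 0.75 / 1.2 = 0.625.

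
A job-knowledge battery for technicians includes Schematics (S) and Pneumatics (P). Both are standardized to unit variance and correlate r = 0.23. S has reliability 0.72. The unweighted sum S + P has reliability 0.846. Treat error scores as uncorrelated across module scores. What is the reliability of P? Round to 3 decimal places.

Var(S+P) = 2 + 2·0.23 = 2.460.
True-score variance = ρ_S + ρ_P + 2·0.23, so 0.846 = (0.72 + ρ_P + 0.46) / 2.460.
ρ_P = 0.846·2.460 − 0.72 − 0.46 = 0.901.

0.901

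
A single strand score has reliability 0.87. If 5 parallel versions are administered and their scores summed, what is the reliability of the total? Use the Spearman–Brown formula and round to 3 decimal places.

ρ_k = kρ / (1 + (k−1)ρ) = 5·0.87 / (1 + 4·0.87) = 4.350 / 4.480 = 0.971.

0.971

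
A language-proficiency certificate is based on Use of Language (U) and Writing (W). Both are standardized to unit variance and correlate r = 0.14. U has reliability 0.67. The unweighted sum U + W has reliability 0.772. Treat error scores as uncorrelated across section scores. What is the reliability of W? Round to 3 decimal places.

Var(U+W) = 2 + 2·0.14 = 2.280.
True-score variance = ρ_U + ρ_W + 2·0.14, so 0.772 = (0.67 + ρ_W + 0.28) / 2.280.
ρ_W = 0.772·2.280 − 0.67 − 0.28 = 0.810.

0.810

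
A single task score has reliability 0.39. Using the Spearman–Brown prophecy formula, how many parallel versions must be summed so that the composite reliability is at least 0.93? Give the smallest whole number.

21

k ≥ ρ*(1−ρ₁)/(ρ₁(1−ρ*)) = 0.93·0.61 / (0.39·0.07) = 20.780.
Smallest integer k = 21.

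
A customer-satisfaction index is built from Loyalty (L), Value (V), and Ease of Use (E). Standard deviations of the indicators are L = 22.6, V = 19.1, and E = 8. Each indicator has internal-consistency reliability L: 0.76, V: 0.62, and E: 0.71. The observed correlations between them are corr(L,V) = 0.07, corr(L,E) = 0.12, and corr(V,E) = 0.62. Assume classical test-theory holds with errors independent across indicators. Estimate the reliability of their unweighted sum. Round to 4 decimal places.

0.7731

Var(L+V+E) = 22.6² + 19.1² + 8² + 2·[22.6·19.1·0.07 + 22.6·8·0.12 + 19.1·8·0.62] = 939.57 + 293.296 = 1232.87.
Because errors are independent across components, Cov(Tᵢ,Tⱼ) = Cov(Xᵢ,Xⱼ); the off-diagonal part of the true-score variance is the same as above.
True-score variance = [22.6²·0.76 + 19.1²·0.62 + 8²·0.71] + 293.296 = 659.8 + 293.296 = 953.096.
Reliability = 953.096 / 1232.87 = 0.7731.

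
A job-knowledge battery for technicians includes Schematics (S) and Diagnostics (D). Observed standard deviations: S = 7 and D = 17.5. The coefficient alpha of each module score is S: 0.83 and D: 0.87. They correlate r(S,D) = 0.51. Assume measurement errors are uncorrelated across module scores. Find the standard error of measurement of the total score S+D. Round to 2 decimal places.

Var(total) = 355.25 + 124.95 = 480.2.
True-score variance = 307.108 + 124.95 = 432.058, so reliability = 0.8997.
Error variance = 480.2 − 432.058 = 48.1425; SEM = √48.1425 = 6.94.

6.94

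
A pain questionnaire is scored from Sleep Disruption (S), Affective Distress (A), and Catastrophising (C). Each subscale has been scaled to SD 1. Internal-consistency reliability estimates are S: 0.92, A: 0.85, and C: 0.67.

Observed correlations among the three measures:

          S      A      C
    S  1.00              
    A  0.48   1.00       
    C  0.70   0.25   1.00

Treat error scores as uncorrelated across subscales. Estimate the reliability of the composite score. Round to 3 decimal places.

Var(S+A+C) = 3 + 2·[0.48 + 0.70 + 0.25] = 3 + 2.86 = 5.86.
Because errors are independent across components, Cov(Tᵢ,Tⱼ) = Cov(Xᵢ,Xⱼ); the off-diagonal part of the true-score variance is the same as above.
True-score variance = [0.92 + 0.85 + 0.67] + 2.86 = 2.44 + 2.86 = 5.3.
Reliability = 5.3 / 5.86 = 0.904.

0.904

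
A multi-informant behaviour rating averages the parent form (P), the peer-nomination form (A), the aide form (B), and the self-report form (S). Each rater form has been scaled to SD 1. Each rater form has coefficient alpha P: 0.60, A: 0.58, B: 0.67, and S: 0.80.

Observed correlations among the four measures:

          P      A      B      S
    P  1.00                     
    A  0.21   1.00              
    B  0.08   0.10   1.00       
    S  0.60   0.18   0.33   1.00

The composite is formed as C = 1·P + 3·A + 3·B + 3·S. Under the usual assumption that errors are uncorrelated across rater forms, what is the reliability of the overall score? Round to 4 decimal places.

0.7981

Var(C) = 1 + 3² + 3² + 3² + 2·[3·0.21 + 3·0.08 + 3·0.60 + 9·0.10 + 9·0.18 + 9·0.33] = 28 + 16.32 = 44.32.
Under uncorrelated errors the observed covariances equal the true-score covariances, so only the own-variance terms attenuate.
True-score variance = [0.60 + 3²·0.58 + 3²·0.67 + 3²·0.80] + 16.32 = 19.05 + 16.32 = 35.37.
Reliability = 35.37 / 44.32 = 0.7981.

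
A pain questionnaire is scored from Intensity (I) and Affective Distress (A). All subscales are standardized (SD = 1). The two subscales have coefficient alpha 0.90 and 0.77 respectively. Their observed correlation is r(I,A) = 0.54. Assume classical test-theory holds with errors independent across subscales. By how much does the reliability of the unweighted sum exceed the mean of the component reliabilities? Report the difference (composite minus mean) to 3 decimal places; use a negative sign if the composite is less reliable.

0.058

Var(sum) = 2 + 1.08 = 3.08; true-score variance = 1.67 + 1.08 = 2.75; composite reliability = 0.8929.
Mean component reliability = 0.8350.
Difference = 0.8929 − 0.8350 = 0.058.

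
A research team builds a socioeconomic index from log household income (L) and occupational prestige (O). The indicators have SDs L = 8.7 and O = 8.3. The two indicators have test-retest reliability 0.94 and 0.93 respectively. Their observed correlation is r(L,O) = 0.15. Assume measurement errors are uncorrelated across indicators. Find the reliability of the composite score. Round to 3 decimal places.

Var(L+O) = 8.7² + 8.3² + 2·[8.7·8.3·0.15] = 144.58 + 21.663 = 166.243.
Under uncorrelated errors the observed covariances equal the true-score covariances, so only the own-variance terms attenuate.
True-score variance = [8.7²·0.94 + 8.3²·0.93] + 21.663 = 135.216 + 21.663 = 156.879.
Reliability = 156.879 / 166.243 = 0.944.

0.944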